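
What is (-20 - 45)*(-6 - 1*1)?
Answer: 455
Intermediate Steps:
(-20 - 45)*(-6 - 1*1) = -65*(-6 - 1) = -65*(-7) = 455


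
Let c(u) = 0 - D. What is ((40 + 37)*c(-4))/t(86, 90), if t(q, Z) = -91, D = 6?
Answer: 66/13 ≈ 5.0769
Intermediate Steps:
c(u) = -6 (c(u) = 0 - 1*6 = 0 - 6 = -6)
((40 + 37)*c(-4))/t(86, 90) = ((40 + 37)*(-6))/(-91) = (77*(-6))*(-1/91) = -462*(-1/91) = 66/13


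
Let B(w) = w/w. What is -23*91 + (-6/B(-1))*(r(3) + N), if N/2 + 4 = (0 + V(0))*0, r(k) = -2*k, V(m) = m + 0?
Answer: -2009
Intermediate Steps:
V(m) = m
B(w) = 1
N = -8 (N = -8 + 2*((0 + 0)*0) = -8 + 2*(0*0) = -8 + 2*0 = -8 + 0 = -8)
-23*91 + (-6/B(-1))*(r(3) + N) = -23*91 + (-6/1)*(-2*3 - 8) = -2093 + (-6*1)*(-6 - 8) = -2093 - 6*(-14) = -2093 + 84 = -2009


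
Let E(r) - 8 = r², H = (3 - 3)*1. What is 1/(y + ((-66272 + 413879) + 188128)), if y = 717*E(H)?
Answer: 1/541471 ≈ 1.8468e-6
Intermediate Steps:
H = 0 (H = 0*1 = 0)
E(r) = 8 + r²
y = 5736 (y = 717*(8 + 0²) = 717*(8 + 0) = 717*8 = 5736)
1/(y + ((-66272 + 413879) + 188128)) = 1/(5736 + ((-66272 + 413879) + 188128)) = 1/(5736 + (347607 + 188128)) = 1/(5736 + 535735) = 1/541471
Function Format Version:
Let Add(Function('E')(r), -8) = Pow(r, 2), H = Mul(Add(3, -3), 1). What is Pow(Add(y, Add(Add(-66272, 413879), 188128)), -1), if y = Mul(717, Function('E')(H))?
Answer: Rational(1, 541471) ≈ 1.8468e-6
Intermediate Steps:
H = 0 (H = Mul(0, 1) = 0)
Function('E')(r) = Add(8, Pow(r, 2))
y = 5736 (y = Mul(717, Add(8, Pow(0, 2))) = Mul(717, Add(8, 0)) = Mul(717, 8) = 5736)
Pow(Add(y, Add(Add(-66272, 413879), 188128)), -1) = Pow(Add(5736, Add(Add(-66272, 413879), 188128)), -1) = Pow(Add(5736, Add(347607, 188128)), -1) = Pow(Add(5736, 535735), -1) = Pow(541471, -1) = Rational(1, 541471)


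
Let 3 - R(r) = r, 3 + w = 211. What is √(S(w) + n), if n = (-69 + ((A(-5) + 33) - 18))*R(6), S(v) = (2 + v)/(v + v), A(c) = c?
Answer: √479973/52 ≈ 13.323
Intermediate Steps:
w = 208 (w = -3 + 211 = 208)
R(r) = 3 - r
S(v) = (2 + v)/(2*v) (S(v) = (2 + v)/((2*v)) = (2 + v)*(1/(2*v)) = (2 + v)/(2*v))
n = 177 (n = (-69 + ((-5 + 33) - 18))*(3 - 1*6) = (-69 + (28 - 18))*(3 - 6) = (-69 + 10)*(-3) = -59*(-3) = 177)
√(S(w) + n) = √((½)*(2 + 208)/208 + 177) = √((½)*(1/208)*210 + 177) = √(105/208 + 177) = √(36921/208) = √479973/52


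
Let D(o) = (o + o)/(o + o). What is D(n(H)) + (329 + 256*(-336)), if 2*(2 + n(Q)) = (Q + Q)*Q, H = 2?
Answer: -85686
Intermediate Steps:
n(Q) = -2 + Q² (n(Q) = -2 + ((Q + Q)*Q)/2 = -2 + ((2*Q)*Q)/2 = -2 + (2*Q²)/2 = -2 + Q²)
D(o) = 1 (D(o) = (2*o)/((2*o)) = (2*o)*(1/(2*o)) = 1)
D(n(H)) + (329 + 256*(-336)) = 1 + (329 + 256*(-336)) = 1 + (329 - 86016) = 1 - 85687 = -85686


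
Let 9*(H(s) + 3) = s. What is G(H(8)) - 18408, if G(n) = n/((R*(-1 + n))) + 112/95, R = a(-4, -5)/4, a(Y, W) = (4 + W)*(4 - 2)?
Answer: -24482877/1330 ≈ -18408.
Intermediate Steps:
a(Y, W) = 8 + 2*W (a(Y, W) = (4 + W)*2 = 8 + 2*W)
H(s) = -3 + s/9
R = -1/2 (R = (8 + 2*(-5))/4 = (8 - 10)*(1/4) = -2*1/4 = -1/2 ≈ -0.50000)
G(n) = 112/95 + n/(1/2 - n/2) (G(n) = n/((-(-1 + n)/2)) + 112/95 = n/(1/2 - n/2) + 112*(1/95) = n/(1/2 - n/2) + 112/95 = 112/95 + n/(1/2 - n/2))
G(H(8)) - 18408 = 2*(-56 - 39*(-3 + (1/9)*8))/(95*(-1 + (-3 + (1/9)*8))) - 18408 = 2*(-56 - 39*(-3 + 8/9))/(95*(-1 + (-3 + 8/9))) - 18408 = 2*(-56 - 39*(-19/9))/(95*(-1 - 19/9)) - 18408 = 2*(-56 + 247/3)/(95*(-28/9)) - 18408 = (2/95)*(-9/28)*(79/3) - 18408 = -237/1330 - 18408 = -24482877/1330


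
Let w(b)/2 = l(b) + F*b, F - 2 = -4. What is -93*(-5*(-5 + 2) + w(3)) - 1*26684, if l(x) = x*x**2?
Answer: -31985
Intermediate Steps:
F = -2 (F = 2 - 4 = -2)
l(x) = x**3
w(b) = -4*b + 2*b**3 (w(b) = 2*(b**3 - 2*b) = -4*b + 2*b**3)
-93*(-5*(-5 + 2) + w(3)) - 1*26684 = -93*(-5*(-5 + 2) + 2*3*(-2 + 3**2)) - 1*26684 = -93*(-5*(-3) + 2*3*(-2 + 9)) - 26684 = -93*(15 + 2*3*7) - 26684 = -93*(15 + 42) - 26684 = -93*57 - 26684 = -5301 - 26684 = -31985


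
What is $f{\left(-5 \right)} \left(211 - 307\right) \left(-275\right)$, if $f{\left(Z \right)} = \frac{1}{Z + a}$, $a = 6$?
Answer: $26400$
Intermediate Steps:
$f{\left(Z \right)} = \frac{1}{6 + Z}$ ($f{\left(Z \right)} = \frac{1}{Z + 6} = \frac{1}{6 + Z}$)
$f{\left(-5 \right)} \left(211 - 307\right) \left(-275\right) = \frac{\left(211 - 307\right) \left(-275\right)}{6 - 5} = \frac{\left(-96\right) \left(-275\right)}{1} = 1 \cdot 26400 = 26400$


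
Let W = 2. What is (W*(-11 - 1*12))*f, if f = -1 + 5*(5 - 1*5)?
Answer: 46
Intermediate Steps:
f = -1 (f = -1 + 5*(5 - 5) = -1 + 5*0 = -1 + 0 = -1)
(W*(-11 - 1*12))*f = (2*(-11 - 1*12))*(-1) = (2*(-11 - 12))*(-1) = (2*(-23))*(-1) = -46*(-1) = 46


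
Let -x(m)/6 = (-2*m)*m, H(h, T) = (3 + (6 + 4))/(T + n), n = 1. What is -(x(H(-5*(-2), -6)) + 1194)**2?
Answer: -1016206884/625 ≈ -1.6259e+6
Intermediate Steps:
H(h, T) = 13/(1 + T) (H(h, T) = (3 + (6 + 4))/(T + 1) = (3 + 10)/(1 + T) = 13/(1 + T))
x(m) = 12*m**2 (x(m) = -6*(-2*m)*m = -(-12)*m**2 = 12*m**2)
-(x(H(-5*(-2), -6)) + 1194)**2 = -(12*(13/(1 - 6))**2 + 1194)**2 = -(12*(13/(-5))**2 + 1194)**2 = -(12*(13*(-1/5))**2 + 1194)**2 = -(12*(-13/5)**2 + 1194)**2 = -(12*(169/25) + 1194)**2 = -(2028/25 + 1194)**2 = -(31878/25)**2 = -1*1016206884/625 = -1016206884/625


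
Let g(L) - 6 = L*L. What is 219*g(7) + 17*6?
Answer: 12147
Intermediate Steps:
g(L) = 6 + L² (g(L) = 6 + L*L = 6 + L²)
219*g(7) + 17*6 = 219*(6 + 7²) + 17*6 = 219*(6 + 49) + 102 = 219*55 + 102 = 12045 + 102 = 12147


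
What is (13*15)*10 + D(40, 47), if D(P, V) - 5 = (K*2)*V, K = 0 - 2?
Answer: 1767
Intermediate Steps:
K = -2
D(P, V) = 5 - 4*V (D(P, V) = 5 + (-2*2)*V = 5 - 4*V)
(13*15)*10 + D(40, 47) = (13*15)*10 + (5 - 4*47) = 195*10 + (5 - 188) = 1950 - 183 = 1767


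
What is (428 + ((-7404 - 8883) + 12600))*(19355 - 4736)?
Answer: -47643321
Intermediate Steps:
(428 + ((-7404 - 8883) + 12600))*(19355 - 4736) = (428 + (-16287 + 12600))*14619 = (428 - 3687)*14619 = -3259*14619 = -47643321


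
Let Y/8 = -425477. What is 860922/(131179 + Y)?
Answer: -286974/1090879 ≈ -0.26307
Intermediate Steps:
Y = -3403816 (Y = 8*(-425477) = -3403816)
860922/(131179 + Y) = 860922/(131179 - 3403816) = 860922/(-3272637) = 860922*(-1/3272637) = -286974/1090879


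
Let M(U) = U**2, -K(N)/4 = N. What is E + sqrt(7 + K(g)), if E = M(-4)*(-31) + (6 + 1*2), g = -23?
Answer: -488 + 3*sqrt(11) ≈ -478.05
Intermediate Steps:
K(N) = -4*N
E = -488 (E = (-4)**2*(-31) + (6 + 1*2) = 16*(-31) + (6 + 2) = -496 + 8 = -488)
E + sqrt(7 + K(g)) = -488 + sqrt(7 - 4*(-23)) = -488 + sqrt(7 + 92) = -488 + sqrt(99) = -488 + 3*sqrt(11)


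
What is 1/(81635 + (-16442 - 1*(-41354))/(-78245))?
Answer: 78245/6387505663 ≈ 1.2250e-5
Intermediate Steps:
1/(81635 + (-16442 - 1*(-41354))/(-78245)) = 1/(81635 + (-16442 + 41354)*(-1/78245)) = 1/(81635 + 24912*(-1/78245)) = 1/(81635 - 24912/78245) = 1/(6387505663/78245) = 78245/6387505663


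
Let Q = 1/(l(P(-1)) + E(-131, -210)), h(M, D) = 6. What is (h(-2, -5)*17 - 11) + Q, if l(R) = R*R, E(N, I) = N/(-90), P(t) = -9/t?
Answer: 675401/7421 ≈ 91.012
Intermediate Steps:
E(N, I) = -N/90 (E(N, I) = N*(-1/90) = -N/90)
l(R) = R²
Q = 90/7421 (Q = 1/((-9/(-1))² - 1/90*(-131)) = 1/((-9*(-1))² + 131/90) = 1/(9² + 131/90) = 1/(81 + 131/90) = 1/(7421/90) = 90/7421 ≈ 0.012128)
(h(-2, -5)*17 - 11) + Q = (6*17 - 11) + 90/7421 = (102 - 11) + 90/7421 = 91 + 90/7421 = 675401/7421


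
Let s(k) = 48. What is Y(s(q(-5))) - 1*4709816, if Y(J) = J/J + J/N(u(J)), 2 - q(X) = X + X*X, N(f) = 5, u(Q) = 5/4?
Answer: -23549027/5 ≈ -4.7098e+6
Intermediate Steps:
u(Q) = 5/4 (u(Q) = 5*(¼) = 5/4)
q(X) = 2 - X - X² (q(X) = 2 - (X + X*X) = 2 - (X + X²) = 2 + (-X - X²) = 2 - X - X²)
Y(J) = 1 + J/5 (Y(J) = J/J + J/5 = 1 + J*(⅕) = 1 + J/5)
Y(s(q(-5))) - 1*4709816 = (1 + (⅕)*48) - 1*4709816 = (1 + 48/5) - 4709816 = 53/5 - 4709816 = -23549027/5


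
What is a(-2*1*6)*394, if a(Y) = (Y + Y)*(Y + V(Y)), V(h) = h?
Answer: 226944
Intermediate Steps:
a(Y) = 4*Y² (a(Y) = (Y + Y)*(Y + Y) = (2*Y)*(2*Y) = 4*Y²)
a(-2*1*6)*394 = (4*(-2*1*6)²)*394 = (4*(-2*6)²)*394 = (4*(-12)²)*394 = (4*144)*394 = 576*394 = 226944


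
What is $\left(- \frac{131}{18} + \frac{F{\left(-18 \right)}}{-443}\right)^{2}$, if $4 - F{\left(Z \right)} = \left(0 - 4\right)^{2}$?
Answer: $\frac{3342805489}{63584676} \approx 52.573$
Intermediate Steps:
$F{\left(Z \right)} = -12$ ($F{\left(Z \right)} = 4 - \left(0 - 4\right)^{2} = 4 - \left(-4\right)^{2} = 4 - 16 = -12$)
$\left(- \frac{131}{18} + \frac{F{\left(-18 \right)}}{-443}\right)^{2} = \left(- \frac{131}{18} - \frac{12}{-443}\right)^{2} = \left(\left(-131\right) \frac{1}{18} - - \frac{12}{443}\right)^{2} = \left(- \frac{131}{18} + \frac{12}{443}\right)^{2} = \left(- \frac{57817}{7974}\right)^{2} = \frac{3342805489}{63584676}$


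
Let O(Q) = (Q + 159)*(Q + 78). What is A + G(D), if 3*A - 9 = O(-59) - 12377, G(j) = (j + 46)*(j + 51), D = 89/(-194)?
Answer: -134092123/112908 ≈ -1187.6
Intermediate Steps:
D = -89/194 (D = 89*(-1/194) = -89/194 ≈ -0.45876)
O(Q) = (78 + Q)*(159 + Q) (O(Q) = (159 + Q)*(78 + Q) = (78 + Q)*(159 + Q))
G(j) = (46 + j)*(51 + j)
A = -10468/3 (A = 3 + ((12402 + (-59)² + 237*(-59)) - 12377)/3 = 3 + ((12402 + 3481 - 13983) - 12377)/3 = 3 + (1900 - 12377)/3 = 3 + (⅓)*(-10477) = 3 - 10477/3 = -10468/3 ≈ -3489.3)
A + G(D) = -10468/3 + (2346 + (-89/194)² + 97*(-89/194)) = -10468/3 + (2346 + 7921/37636 - 89/2) = -10468/3 + 86627175/37636 = -134092123/112908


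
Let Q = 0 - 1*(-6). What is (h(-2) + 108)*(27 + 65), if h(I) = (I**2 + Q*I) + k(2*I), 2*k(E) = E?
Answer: 9016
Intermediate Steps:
k(E) = E/2
Q = 6 (Q = 0 + 6 = 6)
h(I) = I**2 + 7*I (h(I) = (I**2 + 6*I) + (2*I)/2 = (I**2 + 6*I) + I = I**2 + 7*I)
(h(-2) + 108)*(27 + 65) = (-2*(7 - 2) + 108)*(27 + 65) = (-2*5 + 108)*92 = (-10 + 108)*92 = 98*92 = 9016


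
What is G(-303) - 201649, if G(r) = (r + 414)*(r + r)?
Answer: -268915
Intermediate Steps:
G(r) = 2*r*(414 + r) (G(r) = (414 + r)*(2*r) = 2*r*(414 + r))
G(-303) - 201649 = 2*(-303)*(414 - 303) - 201649 = 2*(-303)*111 - 201649 = -67266 - 201649 = -268915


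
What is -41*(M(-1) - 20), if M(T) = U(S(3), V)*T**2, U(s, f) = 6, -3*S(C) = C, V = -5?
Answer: 574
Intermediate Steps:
S(C) = -C/3
M(T) = 6*T**2
-41*(M(-1) - 20) = -41*(6*(-1)**2 - 20) = -41*(6*1 - 20) = -41*(6 - 20) = -41*(-14) = 574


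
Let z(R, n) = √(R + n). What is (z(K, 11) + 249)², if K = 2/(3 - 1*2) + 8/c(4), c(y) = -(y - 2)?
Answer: 63504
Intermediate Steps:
c(y) = 2 - y (c(y) = -(-2 + y) = 2 - y)
K = -2 (K = 2/(3 - 1*2) + 8/(2 - 1*4) = 2/(3 - 2) + 8/(2 - 4) = 2/1 + 8/(-2) = 2*1 + 8*(-½) = 2 - 4 = -2)
(z(K, 11) + 249)² = (√(-2 + 11) + 249)² = (√9 + 249)² = (3 + 249)² = 252² = 63504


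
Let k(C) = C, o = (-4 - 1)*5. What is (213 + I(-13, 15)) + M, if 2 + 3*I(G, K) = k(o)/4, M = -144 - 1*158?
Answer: -367/4 ≈ -91.750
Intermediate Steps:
o = -25 (o = -5*5 = -25)
M = -302 (M = -144 - 158 = -302)
I(G, K) = -11/4 (I(G, K) = -⅔ + (-25/4)/3 = -⅔ + (-25*¼)/3 = -⅔ + (⅓)*(-25/4) = -⅔ - 25/12 = -11/4)
(213 + I(-13, 15)) + M = (213 - 11/4) - 302 = 841/4 - 302 = -367/4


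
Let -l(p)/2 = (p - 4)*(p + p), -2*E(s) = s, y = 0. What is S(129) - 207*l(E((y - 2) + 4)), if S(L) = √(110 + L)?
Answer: 4140 + √239 ≈ 4155.5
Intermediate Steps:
E(s) = -s/2
l(p) = -4*p*(-4 + p) (l(p) = -2*(p - 4)*(p + p) = -2*(-4 + p)*2*p = -4*p*(-4 + p))
S(129) - 207*l(E((y - 2) + 4)) = √(110 + 129) - 207*4*(-((0 - 2) + 4)/2)*(4 - (-1)*((0 - 2) + 4)/2) = √239 - 207*4*(-(-2 + 4)/2)*(4 - (-1)*(-2 + 4)/2) = √239 - 207*4*(-½*2)*(4 - (-1)*2/2) = √239 - 207*4*(-1)*(4 - 1*(-1)) = √239 - 207*4*(-1)*(4 + 1) = √239 - 207*4*(-1)*5 = √239 - 207*(-20) = √239 - 1*(-4140) = √239 + 4140 = 4140 + √239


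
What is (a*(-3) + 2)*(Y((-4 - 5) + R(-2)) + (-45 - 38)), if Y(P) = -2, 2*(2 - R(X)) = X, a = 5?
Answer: 1105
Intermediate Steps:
R(X) = 2 - X/2
(a*(-3) + 2)*(Y((-4 - 5) + R(-2)) + (-45 - 38)) = (5*(-3) + 2)*(-2 + (-45 - 38)) = (-15 + 2)*(-2 - 83) = -13*(-85) = 1105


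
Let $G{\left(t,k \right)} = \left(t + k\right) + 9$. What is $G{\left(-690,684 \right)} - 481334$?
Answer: $-481331$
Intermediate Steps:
$G{\left(t,k \right)} = 9 + k + t$ ($G{\left(t,k \right)} = \left(k + t\right) + 9 = 9 + k + t$)
$G{\left(-690,684 \right)} - 481334 = \left(9 + 684 - 690\right) - 481334 = 3 - 481334 = -481331$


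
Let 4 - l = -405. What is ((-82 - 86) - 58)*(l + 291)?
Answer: -158200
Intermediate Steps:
l = 409 (l = 4 - 1*(-405) = 4 + 405 = 409)
((-82 - 86) - 58)*(l + 291) = ((-82 - 86) - 58)*(409 + 291) = (-168 - 58)*700 = -226*700 = -158200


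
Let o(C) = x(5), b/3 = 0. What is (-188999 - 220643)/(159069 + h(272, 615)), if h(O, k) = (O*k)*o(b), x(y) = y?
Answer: -409642/995469 ≈ -0.41151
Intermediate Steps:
b = 0 (b = 3*0 = 0)
o(C) = 5
h(O, k) = 5*O*k (h(O, k) = (O*k)*5 = 5*O*k)
(-188999 - 220643)/(159069 + h(272, 615)) = (-188999 - 220643)/(159069 + 5*272*615) = -409642/(159069 + 836400) = -409642/995469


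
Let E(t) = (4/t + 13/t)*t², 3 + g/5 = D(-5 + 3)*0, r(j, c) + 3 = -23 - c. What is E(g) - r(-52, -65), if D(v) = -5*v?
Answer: -294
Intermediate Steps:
r(j, c) = -26 - c (r(j, c) = -3 + (-23 - c) = -26 - c)
g = -15 (g = -15 + 5*(-5*(-5 + 3)*0) = -15 + 5*(-5*(-2)*0) = -15 + 5*(10*0) = -15 + 5*0 = -15 + 0 = -15)
E(t) = 17*t (E(t) = (17/t)*t² = 17*t)
E(g) - r(-52, -65) = 17*(-15) - (-26 - 1*(-65)) = -255 - (-26 + 65) = -255 - 1*39 = -255 - 39 = -294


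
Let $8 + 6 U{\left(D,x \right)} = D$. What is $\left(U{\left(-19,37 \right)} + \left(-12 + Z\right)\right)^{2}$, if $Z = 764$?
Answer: $\frac{2235025}{4} \approx 5.5876 \cdot 10^{5}$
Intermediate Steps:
$U{\left(D,x \right)} = - \frac{4}{3} + \frac{D}{6}$
$\left(U{\left(-19,37 \right)} + \left(-12 + Z\right)\right)^{2} = \left(\left(- \frac{4}{3} + \frac{1}{6} \left(-19\right)\right) + \left(-12 + 764\right)\right)^{2} = \left(\left(- \frac{4}{3} - \frac{19}{6}\right) + 752\right)^{2} = \left(- \frac{9}{2} + 752\right)^{2} = \left(\frac{1495}{2}\right)^{2} = \frac{2235025}{4}$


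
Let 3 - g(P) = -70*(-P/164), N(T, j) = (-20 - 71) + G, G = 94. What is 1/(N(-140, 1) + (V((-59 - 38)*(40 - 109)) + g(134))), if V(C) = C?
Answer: 41/272314 ≈ 0.00015056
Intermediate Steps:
N(T, j) = 3 (N(T, j) = (-20 - 71) + 94 = -91 + 94 = 3)
g(P) = 3 - 35*P/82 (g(P) = 3 - (-70)/((-164/P)) = 3 - (-70)*(-P/164) = 3 - 35*P/82)
1/(N(-140, 1) + (V((-59 - 38)*(40 - 109)) + g(134))) = 1/(3 + ((-59 - 38)*(40 - 109) + (3 - 35/82*134))) = 1/(3 + (-97*(-69) + (3 - 2345/41))) = 1/(3 + (6693 - 2222/41)) = 1/(3 + 272191/41) = 1/(272314/41) = 41/272314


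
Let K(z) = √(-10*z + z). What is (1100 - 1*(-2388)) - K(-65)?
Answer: 3488 - 3*√65 ≈ 3463.8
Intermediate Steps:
K(z) = 3*√(-z) (K(z) = √(-9*z) = 3*√(-z))
(1100 - 1*(-2388)) - K(-65) = (1100 - 1*(-2388)) - 3*√(-1*(-65)) = (1100 + 2388) - 3*√65 = 3488 - 3*√65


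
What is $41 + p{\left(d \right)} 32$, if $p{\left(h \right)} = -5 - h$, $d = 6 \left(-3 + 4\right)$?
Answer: $-311$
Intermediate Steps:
$d = 6$ ($d = 6 \cdot 1 = 6$)
$41 + p{\left(d \right)} 32 = 41 + \left(-5 - 6\right) 32 = 41 - 352 = -311$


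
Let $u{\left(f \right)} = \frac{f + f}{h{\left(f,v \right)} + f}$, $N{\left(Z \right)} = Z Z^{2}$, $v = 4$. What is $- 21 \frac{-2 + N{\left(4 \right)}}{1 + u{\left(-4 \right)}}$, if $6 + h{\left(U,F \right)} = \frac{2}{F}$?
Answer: $- \frac{3534}{5} \approx -706.8$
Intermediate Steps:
$h{\left(U,F \right)} = -6 + \frac{2}{F}$
$N{\left(Z \right)} = Z^{3}$
$u{\left(f \right)} = \frac{2 f}{- \frac{11}{2} + f}$ ($u{\left(f \right)} = \frac{f + f}{\left(-6 + \frac{2}{4}\right) + f} = \frac{2 f}{\left(-6 + 2 \cdot \frac{1}{4}\right) + f} = \frac{2 f}{\left(-6 + \frac{1}{2}\right) + f} = \frac{2 f}{- \frac{11}{2} + f}$)
$- 21 \frac{-2 + N{\left(4 \right)}}{1 + u{\left(-4 \right)}} = - 21 \frac{-2 + 4^{3}}{1 + 4 \left(-4\right) \frac{1}{-11 + 2 \left(-4\right)}} = - 21 \frac{-2 + 64}{1 + 4 \left(-4\right) \frac{1}{-11 - 8}} = - 21 \frac{62}{1 + 4 \left(-4\right) \frac{1}{-19}} = - 21 \frac{62}{1 + 4 \left(-4\right) \left(- \frac{1}{19}\right)} = - 21 \frac{62}{1 + \frac{16}{19}} = - 21 \frac{62}{\frac{35}{19}} = - 21 \cdot 62 \cdot \frac{19}{35} = \left(-21\right) \frac{1178}{35} = - \frac{3534}{5}$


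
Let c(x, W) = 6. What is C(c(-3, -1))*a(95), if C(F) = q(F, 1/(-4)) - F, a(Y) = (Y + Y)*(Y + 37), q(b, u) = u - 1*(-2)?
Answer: -106590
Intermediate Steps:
q(b, u) = 2 + u (q(b, u) = u + 2 = 2 + u)
a(Y) = 2*Y*(37 + Y) (a(Y) = (2*Y)*(37 + Y) = 2*Y*(37 + Y))
C(F) = 7/4 - F (C(F) = (2 + 1/(-4)) - F = (2 - ¼) - F = 7/4 - F)
C(c(-3, -1))*a(95) = (7/4 - 1*6)*(2*95*(37 + 95)) = (7/4 - 6)*(2*95*132) = -17/4*25080 = -106590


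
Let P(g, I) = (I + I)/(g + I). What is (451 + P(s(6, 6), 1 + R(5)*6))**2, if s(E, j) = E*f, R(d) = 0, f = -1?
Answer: 5076009/25 ≈ 2.0304e+5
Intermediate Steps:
s(E, j) = -E (s(E, j) = E*(-1) = -E)
P(g, I) = 2*I/(I + g) (P(g, I) = (2*I)/(I + g) = 2*I/(I + g))
(451 + P(s(6, 6), 1 + R(5)*6))**2 = (451 + 2*(1 + 0*6)/((1 + 0*6) - 1*6))**2 = (451 + 2*(1 + 0)/((1 + 0) - 6))**2 = (451 + 2*1/(1 - 6))**2 = (451 + 2*1/(-5))**2 = (451 + 2*1*(-1/5))**2 = (451 - 2/5)**2 = (2253/5)**2 = 5076009/25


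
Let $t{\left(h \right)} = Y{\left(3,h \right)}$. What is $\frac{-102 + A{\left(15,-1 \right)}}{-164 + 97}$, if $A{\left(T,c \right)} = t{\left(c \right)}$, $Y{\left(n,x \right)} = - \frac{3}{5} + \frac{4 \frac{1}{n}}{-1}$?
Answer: $\frac{1559}{1005} \approx 1.5512$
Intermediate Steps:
$Y{\left(n,x \right)} = - \frac{3}{5} - \frac{4}{n}$ ($Y{\left(n,x \right)} = \left(-3\right) \frac{1}{5} + \frac{4}{n} \left(-1\right) = - \frac{3}{5} - \frac{4}{n}$)
$t{\left(h \right)} = - \frac{29}{15}$ ($t{\left(h \right)} = - \frac{3}{5} - \frac{4}{3} = - \frac{29}{15}$)
$A{\left(T,c \right)} = - \frac{29}{15}$
$\frac{-102 + A{\left(15,-1 \right)}}{-164 + 97} = \frac{-102 - \frac{29}{15}}{-164 + 97} = - \frac{1559}{15 \left(-67\right)} = \left(- \frac{1559}{15}\right) \left(- \frac{1}{67}\right) = \frac{1559}{1005}$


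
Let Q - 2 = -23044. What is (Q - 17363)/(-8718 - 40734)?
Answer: 40405/49452 ≈ 0.81705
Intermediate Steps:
Q = -23042 (Q = 2 - 23044 = -23042)
(Q - 17363)/(-8718 - 40734) = (-23042 - 17363)/(-8718 - 40734) = -40405/(-49452) = -40405*(-1/49452) = 40405/49452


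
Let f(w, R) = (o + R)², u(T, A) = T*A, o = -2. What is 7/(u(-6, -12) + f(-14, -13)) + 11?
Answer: 3274/297 ≈ 11.024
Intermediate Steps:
u(T, A) = A*T
f(w, R) = (-2 + R)²
7/(u(-6, -12) + f(-14, -13)) + 11 = 7/(-12*(-6) + (-2 - 13)²) + 11 = 7/(72 + (-15)²) + 11 = 7/(72 + 225) + 11 = 7/297 + 11 = 3274/297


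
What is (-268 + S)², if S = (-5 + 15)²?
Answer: 28224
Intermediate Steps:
S = 100 (S = 10² = 100)
(-268 + S)² = (-268 + 100)² = (-168)² = 28224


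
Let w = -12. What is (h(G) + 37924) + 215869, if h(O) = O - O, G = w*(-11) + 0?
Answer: 253793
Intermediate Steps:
G = 132 (G = -12*(-11) + 0 = 132 + 0 = 132)
h(O) = 0
(h(G) + 37924) + 215869 = (0 + 37924) + 215869 = 37924 + 215869 = 253793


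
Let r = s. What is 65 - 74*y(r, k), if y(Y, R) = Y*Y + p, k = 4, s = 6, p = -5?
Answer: -2229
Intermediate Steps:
r = 6
y(Y, R) = -5 + Y**2 (y(Y, R) = Y*Y - 5 = Y**2 - 5 = -5 + Y**2)
65 - 74*y(r, k) = 65 - 74*(-5 + 6**2) = 65 - 74*(-5 + 36) = 65 - 74*31 = 65 - 2294 = -2229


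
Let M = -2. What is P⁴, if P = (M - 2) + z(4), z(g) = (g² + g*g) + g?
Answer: 1048576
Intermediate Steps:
z(g) = g + 2*g² (z(g) = (g² + g²) + g = 2*g² + g = g + 2*g²)
P = 32 (P = (-2 - 2) + 4*(1 + 2*4) = -4 + 4*(1 + 8) = -4 + 4*9 = -4 + 36 = 32)
P⁴ = 32⁴ = 1048576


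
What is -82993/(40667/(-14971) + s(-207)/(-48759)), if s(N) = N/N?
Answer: 5507498390007/180263384 ≈ 30553.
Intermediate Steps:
s(N) = 1
-82993/(40667/(-14971) + s(-207)/(-48759)) = -82993/(40667/(-14971) + 1/(-48759)) = -82993/(40667*(-1/14971) + 1*(-1/48759)) = -82993/(-3697/1361 - 1/48759) = -82993/(-180263384/66360999) = -82993*(-66360999/180263384) = 5507498390007/180263384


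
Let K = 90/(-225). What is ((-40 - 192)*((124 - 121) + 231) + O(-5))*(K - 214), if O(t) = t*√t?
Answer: 58196736/5 + 1072*I*√5 ≈ 1.1639e+7 + 2397.1*I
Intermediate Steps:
K = -⅖ (K = 90*(-1/225) = -⅖ ≈ -0.40000)
O(t) = t^(3/2)
((-40 - 192)*((124 - 121) + 231) + O(-5))*(K - 214) = ((-40 - 192)*((124 - 121) + 231) + (-5)^(3/2))*(-⅖ - 214) = (-232*(3 + 231) - 5*I*√5)*(-1072/5) = (-232*234 - 5*I*√5)*(-1072/5) = (-54288 - 5*I*√5)*(-1072/5) = 58196736/5 + 1072*I*√5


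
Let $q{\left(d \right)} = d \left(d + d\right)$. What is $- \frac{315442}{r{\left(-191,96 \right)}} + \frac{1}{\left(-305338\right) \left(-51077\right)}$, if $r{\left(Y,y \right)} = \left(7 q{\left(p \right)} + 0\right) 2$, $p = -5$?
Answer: $- \frac{614944283032349}{1364628039775} \approx -450.63$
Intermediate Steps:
$q{\left(d \right)} = 2 d^{2}$ ($q{\left(d \right)} = d 2 d = 2 d^{2}$)
$r{\left(Y,y \right)} = 700$ ($r{\left(Y,y \right)} = \left(7 \cdot 2 \left(-5\right)^{2} + 0\right) 2 = \left(7 \cdot 2 \cdot 25 + 0\right) 2 = \left(7 \cdot 50 + 0\right) 2 = \left(350 + 0\right) 2 = 350 \cdot 2 = 700$)
$- \frac{315442}{r{\left(-191,96 \right)}} + \frac{1}{\left(-305338\right) \left(-51077\right)} = - \frac{315442}{700} + \frac{1}{\left(-305338\right) \left(-51077\right)} = \left(-315442\right) \frac{1}{700} - - \frac{1}{15595749026} = - \frac{157721}{350} + \frac{1}{15595749026} = - \frac{614944283032349}{1364628039775}$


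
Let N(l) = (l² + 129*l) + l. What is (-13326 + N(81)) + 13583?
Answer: 17348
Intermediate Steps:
N(l) = l² + 130*l
(-13326 + N(81)) + 13583 = (-13326 + 81*(130 + 81)) + 13583 = (-13326 + 81*211) + 13583 = (-13326 + 17091) + 13583 = 3765 + 13583 = 17348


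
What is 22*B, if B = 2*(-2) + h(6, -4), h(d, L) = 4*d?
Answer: 440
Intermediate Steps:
B = 20 (B = 2*(-2) + 4*6 = -4 + 24 = 20)
22*B = 22*20 = 440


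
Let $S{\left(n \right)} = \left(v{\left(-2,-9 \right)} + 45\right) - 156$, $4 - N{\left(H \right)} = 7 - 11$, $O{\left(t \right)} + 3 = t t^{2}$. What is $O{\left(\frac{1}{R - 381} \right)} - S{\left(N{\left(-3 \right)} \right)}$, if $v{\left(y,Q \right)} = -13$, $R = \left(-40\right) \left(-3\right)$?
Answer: $\frac{2151329300}{17779581} \approx 121.0$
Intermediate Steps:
$R = 120$
$O{\left(t \right)} = -3 + t^{3}$ ($O{\left(t \right)} = -3 + t t^{2} = -3 + t^{3}$)
$N{\left(H \right)} = 8$ ($N{\left(H \right)} = 4 - \left(7 - 11\right) = 4 - -4 = 4 + 4 = 8$)
$S{\left(n \right)} = -124$ ($S{\left(n \right)} = \left(-13 + 45\right) - 156 = 32 - 156 = -124$)
$O{\left(\frac{1}{R - 381} \right)} - S{\left(N{\left(-3 \right)} \right)} = \left(-3 + \left(\frac{1}{120 - 381}\right)^{3}\right) - -124 = \left(-3 + \left(\frac{1}{-261}\right)^{3}\right) + 124 = \left(-3 + \left(- \frac{1}{261}\right)^{3}\right) + 124 = \left(-3 - \frac{1}{17779581}\right) + 124 = - \frac{53338744}{17779581} + 124 = \frac{2151329300}{17779581}$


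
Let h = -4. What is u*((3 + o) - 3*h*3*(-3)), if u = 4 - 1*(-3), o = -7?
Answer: -784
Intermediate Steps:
u = 7 (u = 4 + 3 = 7)
u*((3 + o) - 3*h*3*(-3)) = 7*((3 - 7) - (-12)*3*(-3)) = 7*(-4 - 3*(-12)*(-3)) = 7*(-4 + 36*(-3)) = 7*(-4 - 108) = 7*(-112) = -784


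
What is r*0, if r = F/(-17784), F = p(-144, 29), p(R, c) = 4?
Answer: 0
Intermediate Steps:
F = 4
r = -1/4446 (r = 4/(-17784) = 4*(-1/17784) = -1/4446 ≈ -0.00022492)
r*0 = -1/4446*0 = 0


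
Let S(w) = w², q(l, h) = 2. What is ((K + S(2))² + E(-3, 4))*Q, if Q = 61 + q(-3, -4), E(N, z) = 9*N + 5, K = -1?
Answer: -819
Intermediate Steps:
E(N, z) = 5 + 9*N
Q = 63 (Q = 61 + 2 = 63)
((K + S(2))² + E(-3, 4))*Q = ((-1 + 2²)² + (5 + 9*(-3)))*63 = ((-1 + 4)² + (5 - 27))*63 = (3² - 22)*63 = (9 - 22)*63 = -13*63 = -819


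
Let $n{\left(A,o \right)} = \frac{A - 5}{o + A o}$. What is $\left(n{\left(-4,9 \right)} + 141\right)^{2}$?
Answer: $\frac{179776}{9} \approx 19975.0$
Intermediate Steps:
$n{\left(A,o \right)} = \frac{-5 + A}{o + A o}$
$\left(n{\left(-4,9 \right)} + 141\right)^{2} = \left(\frac{-5 - 4}{9 \left(1 - 4\right)} + 141\right)^{2} = \left(\frac{1}{9} \frac{1}{-3} \left(-9\right) + 141\right)^{2} = \left(\frac{1}{9} \left(- \frac{1}{3}\right) \left(-9\right) + 141\right)^{2} = \left(\frac{1}{3} + 141\right)^{2} = \left(\frac{424}{3}\right)^{2} = \frac{179776}{9}$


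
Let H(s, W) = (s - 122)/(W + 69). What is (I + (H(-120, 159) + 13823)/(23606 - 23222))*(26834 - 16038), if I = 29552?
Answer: 3495863699047/10944 ≈ 3.1943e+8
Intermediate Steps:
H(s, W) = (-122 + s)/(69 + W)
(I + (H(-120, 159) + 13823)/(23606 - 23222))*(26834 - 16038) = (29552 + ((-122 - 120)/(69 + 159) + 13823)/(23606 - 23222))*(26834 - 16038) = (29552 + (-242/228 + 13823)/384)*10796 = (29552 + ((1/228)*(-242) + 13823)*(1/384))*10796 = (29552 + (-121/114 + 13823)*(1/384))*10796 = (29552 + (1575701/114)*(1/384))*10796 = (29552 + 1575701/43776)*10796 = (1295244053/43776)*10796 = 3495863699047/10944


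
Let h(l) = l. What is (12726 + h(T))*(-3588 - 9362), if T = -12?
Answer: -164646300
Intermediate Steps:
(12726 + h(T))*(-3588 - 9362) = (12726 - 12)*(-3588 - 9362) = 12714*(-12950) = -164646300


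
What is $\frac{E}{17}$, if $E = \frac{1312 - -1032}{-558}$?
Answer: $- \frac{1172}{4743} \approx -0.2471$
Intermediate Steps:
$E = - \frac{1172}{279}$ ($E = \left(1312 + 1032\right) \left(- \frac{1}{558}\right) = 2344 \left(- \frac{1}{558}\right) = - \frac{1172}{279} \approx -4.2007$)
$\frac{E}{17} = - \frac{1172}{279 \cdot 17} = \left(- \frac{1172}{279}\right) \frac{1}{17} = - \frac{1172}{4743}$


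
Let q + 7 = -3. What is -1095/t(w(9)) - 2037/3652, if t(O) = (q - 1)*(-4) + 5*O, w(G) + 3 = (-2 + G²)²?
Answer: -33811299/57033284 ≈ -0.59283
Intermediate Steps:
q = -10 (q = -7 - 3 = -10)
w(G) = -3 + (-2 + G²)²
t(O) = 44 + 5*O (t(O) = (-10 - 1)*(-4) + 5*O = -11*(-4) + 5*O = 44 + 5*O)
-1095/t(w(9)) - 2037/3652 = -1095/(44 + 5*(-3 + (-2 + 9²)²)) - 2037/3652 = -1095/(44 + 5*(-3 + (-2 + 81)²)) - 2037*1/3652 = -1095/(44 + 5*(-3 + 79²)) - 2037/3652 = -1095/(44 + 5*(-3 + 6241)) - 2037/3652 = -1095/(44 + 5*6238) - 2037/3652 = -1095/(44 + 31190) - 2037/3652 = -1095/31234 - 2037/3652 = -33811299/57033284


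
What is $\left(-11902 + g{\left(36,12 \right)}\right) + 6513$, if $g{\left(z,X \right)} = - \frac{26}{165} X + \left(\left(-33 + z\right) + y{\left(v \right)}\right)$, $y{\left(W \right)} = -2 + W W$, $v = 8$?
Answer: $- \frac{292924}{55} \approx -5325.9$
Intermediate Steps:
$y{\left(W \right)} = -2 + W^{2}$
$g{\left(z,X \right)} = 29 + z - \frac{26 X}{165}$ ($g{\left(z,X \right)} = - \frac{26}{165} X - \left(35 - 64 - z\right) = \left(-26\right) \frac{1}{165} X + \left(\left(-33 + z\right) + \left(-2 + 64\right)\right) = - \frac{26 X}{165} + \left(\left(-33 + z\right) + 62\right) = - \frac{26 X}{165} + \left(29 + z\right) = 29 + z - \frac{26 X}{165}$)
$\left(-11902 + g{\left(36,12 \right)}\right) + 6513 = \left(-11902 + \left(29 + 36 - \frac{104}{55}\right)\right) + 6513 = \left(-11902 + \frac{3471}{55}\right) + 6513 = - \frac{651139}{55} + 6513 = - \frac{292924}{55}$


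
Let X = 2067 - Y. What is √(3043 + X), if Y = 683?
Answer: √4427 ≈ 66.536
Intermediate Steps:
X = 1384 (X = 2067 - 1*683 = 2067 - 683 = 1384)
√(3043 + X) = √(3043 + 1384) = √4427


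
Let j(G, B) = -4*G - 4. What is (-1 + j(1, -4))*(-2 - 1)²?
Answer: -81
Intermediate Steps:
j(G, B) = -4 - 4*G
(-1 + j(1, -4))*(-2 - 1)² = (-1 + (-4 - 4*1))*(-2 - 1)² = (-1 + (-4 - 4))*(-3)² = (-1 - 8)*9 = -9*9 = -81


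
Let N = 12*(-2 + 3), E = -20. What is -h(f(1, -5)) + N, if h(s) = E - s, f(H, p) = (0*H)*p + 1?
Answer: 33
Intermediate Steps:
f(H, p) = 1 (f(H, p) = 0*p + 1 = 0 + 1 = 1)
N = 12 (N = 12*1 = 12)
h(s) = -20 - s
-h(f(1, -5)) + N = -(-20 - 1*1) + 12 = -(-20 - 1) + 12 = -1*(-21) + 12 = 21 + 12 = 33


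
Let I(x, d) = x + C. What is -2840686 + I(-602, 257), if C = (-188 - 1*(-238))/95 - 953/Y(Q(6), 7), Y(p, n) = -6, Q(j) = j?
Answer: -323888665/114 ≈ -2.8411e+6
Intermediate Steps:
C = 18167/114 (C = (-188 - 1*(-238))/95 - 953/(-6) = (-188 + 238)*(1/95) - 953*(-⅙) = 50*(1/95) + 953/6 = 10/19 + 953/6 = 18167/114 ≈ 159.36)
I(x, d) = 18167/114 + x (I(x, d) = x + 18167/114 = 18167/114 + x)
-2840686 + I(-602, 257) = -2840686 + (18167/114 - 602) = -2840686 - 50461/114 = -323888665/114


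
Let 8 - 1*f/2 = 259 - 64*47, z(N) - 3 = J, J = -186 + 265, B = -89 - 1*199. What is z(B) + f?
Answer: 5596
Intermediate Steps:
B = -288 (B = -89 - 199 = -288)
J = 79
z(N) = 82 (z(N) = 3 + 79 = 82)
f = 5514 (f = 16 - 2*(259 - 64*47) = 16 - 2*(259 - 3008) = 16 - 2*(-2749) = 16 + 5498 = 5514)
z(B) + f = 82 + 5514 = 5596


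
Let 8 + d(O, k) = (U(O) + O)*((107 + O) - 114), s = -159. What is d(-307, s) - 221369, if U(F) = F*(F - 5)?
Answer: -30201155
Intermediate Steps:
U(F) = F*(-5 + F)
d(O, k) = -8 + (-7 + O)*(O + O*(-5 + O)) (d(O, k) = -8 + (O*(-5 + O) + O)*((107 + O) - 114) = -8 + (O + O*(-5 + O))*(-7 + O) = -8 + (-7 + O)*(O + O*(-5 + O)))
d(-307, s) - 221369 = (-8 + (-307)**3 - 11*(-307)**2 + 28*(-307)) - 221369 = (-8 - 28934443 - 11*94249 - 8596) - 221369 = (-8 - 28934443 - 1036739 - 8596) - 221369 = -29979786 - 221369 = -30201155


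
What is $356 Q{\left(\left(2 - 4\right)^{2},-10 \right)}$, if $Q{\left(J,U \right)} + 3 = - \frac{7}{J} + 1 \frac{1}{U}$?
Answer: $- \frac{8633}{5} \approx -1726.6$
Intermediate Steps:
$Q{\left(J,U \right)} = -3 + \frac{1}{U} - \frac{7}{J}$ ($Q{\left(J,U \right)} = -3 + \left(- \frac{7}{J} + 1 \frac{1}{U}\right) = -3 + \left(- \frac{7}{J} + \frac{1}{U}\right) = -3 + \left(\frac{1}{U} - \frac{7}{J}\right) = -3 + \frac{1}{U} - \frac{7}{J}$)
$356 Q{\left(\left(2 - 4\right)^{2},-10 \right)} = 356 \left(-3 + \frac{1}{-10} - \frac{7}{\left(2 - 4\right)^{2}}\right) = 356 \left(-3 - \frac{1}{10} - \frac{7}{\left(-2\right)^{2}}\right) = 356 \left(-3 - \frac{1}{10} - \frac{7}{4}\right) = 356 \left(- \frac{97}{20}\right) = - \frac{8633}{5}$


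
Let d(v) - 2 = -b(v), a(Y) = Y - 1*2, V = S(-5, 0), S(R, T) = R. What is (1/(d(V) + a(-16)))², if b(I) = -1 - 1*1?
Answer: 1/196 ≈ 0.0051020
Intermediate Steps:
V = -5
a(Y) = -2 + Y (a(Y) = Y - 2 = -2 + Y)
b(I) = -2 (b(I) = -1 - 1 = -2)
d(v) = 4 (d(v) = 2 - 1*(-2) = 2 + 2 = 4)
(1/(d(V) + a(-16)))² = (1/(4 + (-2 - 16)))² = (1/(4 - 18))² = (1/(-14))² = (-1/14)² = 1/196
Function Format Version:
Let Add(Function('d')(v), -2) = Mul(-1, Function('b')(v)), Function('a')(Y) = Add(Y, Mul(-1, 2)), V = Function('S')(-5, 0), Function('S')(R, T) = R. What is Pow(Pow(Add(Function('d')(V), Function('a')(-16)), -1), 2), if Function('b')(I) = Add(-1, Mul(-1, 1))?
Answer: Rational(1, 196) ≈ 0.0051020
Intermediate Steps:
V = -5
Function('a')(Y) = Add(-2, Y) (Function('a')(Y) = Add(Y, -2) = Add(-2, Y))
Function('b')(I) = -2 (Function('b')(I) = Add(-1, -1) = -2)
Function('d')(v) = 4 (Function('d')(v) = Add(2, Mul(-1, -2)) = Add(2, 2) = 4)
Pow(Pow(Add(Function('d')(V), Function('a')(-16)), -1), 2) = Pow(Pow(Add(4, Add(-2, -16)), -1), 2) = Pow(Pow(Add(4, -18), -1), 2) = Pow(Pow(-14, -1), 2) = Pow(Rational(-1, 14), 2) = Rational(1, 196)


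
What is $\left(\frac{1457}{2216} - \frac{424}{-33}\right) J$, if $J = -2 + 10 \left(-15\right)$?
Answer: $- \frac{18765635}{9141} \approx -2052.9$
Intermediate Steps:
$J = -152$ ($J = -2 - 150 = -152$)
$\left(\frac{1457}{2216} - \frac{424}{-33}\right) J = \left(\frac{1457}{2216} - \frac{424}{-33}\right) \left(-152\right) = \left(1457 \cdot \frac{1}{2216} - - \frac{424}{33}\right) \left(-152\right) = \left(\frac{1457}{2216} + \frac{424}{33}\right) \left(-152\right) = \frac{987665}{73128} \left(-152\right) = - \frac{18765635}{9141}$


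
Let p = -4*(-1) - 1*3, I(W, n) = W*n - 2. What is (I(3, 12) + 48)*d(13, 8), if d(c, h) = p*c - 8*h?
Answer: -4182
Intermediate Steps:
I(W, n) = -2 + W*n
p = 1 (p = 4 - 3 = 1)
d(c, h) = c - 8*h (d(c, h) = 1*c - 8*h = c - 8*h)
(I(3, 12) + 48)*d(13, 8) = ((-2 + 3*12) + 48)*(13 - 8*8) = ((-2 + 36) + 48)*(13 - 64) = (34 + 48)*(-51) = 82*(-51) = -4182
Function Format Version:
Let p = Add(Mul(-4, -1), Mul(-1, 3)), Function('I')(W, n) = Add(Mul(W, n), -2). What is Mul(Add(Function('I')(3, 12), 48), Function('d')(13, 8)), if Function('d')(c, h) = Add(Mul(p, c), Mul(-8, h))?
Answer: -4182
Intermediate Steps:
Function('I')(W, n) = Add(-2, Mul(W, n))
p = 1 (p = Add(4, -3) = 1)
Function('d')(c, h) = Add(c, Mul(-8, h)) (Function('d')(c, h) = Add(Mul(1, c), Mul(-8, h)) = Add(c, Mul(-8, h)))
Mul(Add(Function('I')(3, 12), 48), Function('d')(13, 8)) = Mul(Add(Add(-2, Mul(3, 12)), 48), Add(13, Mul(-8, 8))) = Mul(Add(Add(-2, 36), 48), Add(13, -64)) = Mul(Add(34, 48), -51) = Mul(82, -51) = -4182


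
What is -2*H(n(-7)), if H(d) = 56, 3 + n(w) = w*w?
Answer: -112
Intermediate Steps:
n(w) = -3 + w² (n(w) = -3 + w*w = -3 + w²)
-2*H(n(-7)) = -2*56 = -112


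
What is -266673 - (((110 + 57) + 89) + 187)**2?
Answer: -462922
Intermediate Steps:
-266673 - (((110 + 57) + 89) + 187)**2 = -266673 - ((167 + 89) + 187)**2 = -266673 - (256 + 187)**2 = -266673 - 1*443**2 = -266673 - 1*196249 = -266673 - 196249 = -462922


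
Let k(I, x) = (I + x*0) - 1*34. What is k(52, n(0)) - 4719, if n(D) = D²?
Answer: -4701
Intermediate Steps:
k(I, x) = -34 + I (k(I, x) = (I + 0) - 34 = I - 34 = -34 + I)
k(52, n(0)) - 4719 = (-34 + 52) - 4719 = 18 - 4719 = -4701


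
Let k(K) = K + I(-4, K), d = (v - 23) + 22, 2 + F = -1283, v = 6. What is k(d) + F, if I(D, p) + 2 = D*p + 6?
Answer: -1296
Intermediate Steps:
I(D, p) = 4 + D*p (I(D, p) = -2 + (D*p + 6) = -2 + (6 + D*p) = 4 + D*p)
F = -1285 (F = -2 - 1283 = -1285)
d = 5 (d = (6 - 23) + 22 = -17 + 22 = 5)
k(K) = 4 - 3*K (k(K) = K + (4 - 4*K) = 4 - 3*K)
k(d) + F = (4 - 3*5) - 1285 = (4 - 15) - 1285 = -11 - 1285 = -1296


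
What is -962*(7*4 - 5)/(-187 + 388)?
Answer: -22126/201 ≈ -110.08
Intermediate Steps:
-962*(7*4 - 5)/(-187 + 388) = -962/(201/(28 - 5)) = -962/(201/23) = -962/(201*(1/23)) = -962/201/23 = -962*23/201 = -22126/201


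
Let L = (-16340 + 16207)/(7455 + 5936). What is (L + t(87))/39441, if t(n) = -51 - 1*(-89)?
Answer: 24225/25150211 ≈ 0.00096321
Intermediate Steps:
t(n) = 38 (t(n) = -51 + 89 = 38)
L = -19/1913 (L = -133/13391 = -133*1/13391 = -19/1913 ≈ -0.0099320)
(L + t(87))/39441 = (-19/1913 + 38)/39441 = (72675/1913)*(1/39441) = 24225/25150211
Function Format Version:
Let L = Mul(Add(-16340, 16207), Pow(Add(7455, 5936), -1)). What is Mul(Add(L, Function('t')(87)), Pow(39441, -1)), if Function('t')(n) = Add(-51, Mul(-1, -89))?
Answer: Rational(24225, 25150211) ≈ 0.00096321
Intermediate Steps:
Function('t')(n) = 38 (Function('t')(n) = Add(-51, 89) = 38)
L = Rational(-19, 1913) (L = Mul(-133, Pow(13391, -1)) = Mul(-133, Rational(1, 13391)) = Rational(-19, 1913) ≈ -0.0099320)
Mul(Add(L, Function('t')(87)), Pow(39441, -1)) = Mul(Add(Rational(-19, 1913), 38), Pow(39441, -1)) = Mul(Rational(72675, 1913), Rational(1, 39441)) = Rational(24225, 25150211)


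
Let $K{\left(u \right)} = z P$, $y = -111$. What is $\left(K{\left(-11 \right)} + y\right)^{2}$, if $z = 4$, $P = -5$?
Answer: $17161$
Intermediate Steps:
$K{\left(u \right)} = -20$ ($K{\left(u \right)} = 4 \left(-5\right) = -20$)
$\left(K{\left(-11 \right)} + y\right)^{2} = \left(-20 - 111\right)^{2} = \left(-131\right)^{2} = 17161$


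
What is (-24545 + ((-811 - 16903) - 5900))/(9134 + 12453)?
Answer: -48159/21587 ≈ -2.2309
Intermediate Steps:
(-24545 + ((-811 - 16903) - 5900))/(9134 + 12453) = (-24545 + (-17714 - 5900))/21587 = (-24545 - 23614)*(1/21587) = -48159*1/21587 = -48159/21587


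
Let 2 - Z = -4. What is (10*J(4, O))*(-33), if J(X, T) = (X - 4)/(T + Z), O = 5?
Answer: 0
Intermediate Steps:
Z = 6 (Z = 2 - 1*(-4) = 2 + 4 = 6)
J(X, T) = (-4 + X)/(6 + T) (J(X, T) = (X - 4)/(T + 6) = (-4 + X)/(6 + T))
(10*J(4, O))*(-33) = (10*((-4 + 4)/(6 + 5)))*(-33) = (10*(0/11))*(-33) = (10*((1/11)*0))*(-33) = (10*0)*(-33) = 0*(-33) = 0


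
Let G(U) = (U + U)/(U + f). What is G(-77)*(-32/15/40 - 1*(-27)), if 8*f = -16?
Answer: 311234/5925 ≈ 52.529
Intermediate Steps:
f = -2 (f = (⅛)*(-16) = -2)
G(U) = 2*U/(-2 + U) (G(U) = (U + U)/(U - 2) = (2*U)/(-2 + U) = 2*U/(-2 + U))
G(-77)*(-32/15/40 - 1*(-27)) = (2*(-77)/(-2 - 77))*(-32/15/40 - 1*(-27)) = (2*(-77)/(-79))*(-32*1/15*(1/40) + 27) = (2*(-77)*(-1/79))*(-32/15*1/40 + 27) = 154*(-4/75 + 27)/79 = (154/79)*(2021/75) = 311234/5925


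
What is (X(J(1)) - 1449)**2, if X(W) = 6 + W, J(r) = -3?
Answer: 2090916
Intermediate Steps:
(X(J(1)) - 1449)**2 = ((6 - 3) - 1449)**2 = (3 - 1449)**2 = (-1446)**2 = 2090916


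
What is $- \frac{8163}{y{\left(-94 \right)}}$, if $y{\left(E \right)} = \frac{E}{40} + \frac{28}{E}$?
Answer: $\frac{7673220}{2489} \approx 3082.9$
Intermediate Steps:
$y{\left(E \right)} = \frac{28}{E} + \frac{E}{40}$ ($y{\left(E \right)} = E \frac{1}{40} + \frac{28}{E} = \frac{E}{40} + \frac{28}{E} = \frac{28}{E} + \frac{E}{40}$)
$- \frac{8163}{y{\left(-94 \right)}} = - \frac{8163}{\frac{28}{-94} + \frac{1}{40} \left(-94\right)} = - \frac{8163}{28 \left(- \frac{1}{94}\right) - \frac{47}{20}} = - \frac{8163}{- \frac{14}{47} - \frac{47}{20}} = - \frac{8163}{- \frac{2489}{940}} = \left(-8163\right) \left(- \frac{940}{2489}\right) = \frac{7673220}{2489}$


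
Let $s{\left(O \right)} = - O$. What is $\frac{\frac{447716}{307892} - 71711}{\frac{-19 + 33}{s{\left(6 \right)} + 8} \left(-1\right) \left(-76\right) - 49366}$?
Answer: $\frac{2759849437}{1879449741} \approx 1.4684$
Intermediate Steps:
$\frac{\frac{447716}{307892} - 71711}{\frac{-19 + 33}{s{\left(6 \right)} + 8} \left(-1\right) \left(-76\right) - 49366} = \frac{\frac{447716}{307892} - 71711}{\frac{-19 + 33}{\left(-1\right) 6 + 8} \left(-1\right) \left(-76\right) - 49366} = \frac{447716 \cdot \frac{1}{307892} - 71711}{\frac{14}{-6 + 8} \left(-1\right) \left(-76\right) - 49366} = \frac{\frac{111929}{76973} - 71711}{\frac{14}{2} \left(-1\right) \left(-76\right) - 49366} = - \frac{5519698874}{76973 \left(14 \cdot \frac{1}{2} \left(-1\right) \left(-76\right) - 49366\right)} = - \frac{5519698874}{76973 \left(7 \left(-1\right) \left(-76\right) - 49366\right)} = - \frac{5519698874}{76973 \left(\left(-7\right) \left(-76\right) - 49366\right)} = - \frac{5519698874}{76973 \left(532 - 49366\right)} = - \frac{5519698874}{76973 \left(-48834\right)} = \left(- \frac{5519698874}{76973}\right) \left(- \frac{1}{48834}\right) = \frac{2759849437}{1879449741}$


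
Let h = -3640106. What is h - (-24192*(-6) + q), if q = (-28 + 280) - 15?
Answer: -3785495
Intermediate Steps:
q = 237 (q = 252 - 15 = 237)
h - (-24192*(-6) + q) = -3640106 - (-24192*(-6) + 237) = -3640106 - (-1008*(-144) + 237) = -3640106 - (145152 + 237) = -3640106 - 1*145389 = -3640106 - 145389 = -3785495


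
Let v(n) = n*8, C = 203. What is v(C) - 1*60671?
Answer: -59047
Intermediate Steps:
v(n) = 8*n
v(C) - 1*60671 = 8*203 - 1*60671 = 1624 - 60671 = -59047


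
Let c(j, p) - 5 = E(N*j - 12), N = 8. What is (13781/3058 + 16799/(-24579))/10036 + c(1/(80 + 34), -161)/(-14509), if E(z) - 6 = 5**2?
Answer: -160746518413/76535652047976 ≈ -0.0021003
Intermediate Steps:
E(z) = 31 (E(z) = 6 + 5**2 = 6 + 25 = 31)
c(j, p) = 36 (c(j, p) = 5 + 31 = 36)
(13781/3058 + 16799/(-24579))/10036 + c(1/(80 + 34), -161)/(-14509) = (13781/3058 + 16799/(-24579))/10036 + 36/(-14509) = (13781*(1/3058) + 16799*(-1/24579))*(1/10036) + 36*(-1/14509) = (13781/3058 - 16799/24579)*(1/10036) - 36/14509 = (287351857/75162582)*(1/10036) - 36/14509 = 22103989/58025513304 - 36/14509 = -160746518413/76535652047976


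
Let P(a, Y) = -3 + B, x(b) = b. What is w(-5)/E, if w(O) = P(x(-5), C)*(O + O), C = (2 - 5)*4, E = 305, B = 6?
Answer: -6/61 ≈ -0.098361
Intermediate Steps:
C = -12 (C = -3*4 = -12)
P(a, Y) = 3 (P(a, Y) = -3 + 6 = 3)
w(O) = 6*O (w(O) = 3*(O + O) = 3*(2*O) = 6*O)
w(-5)/E = (6*(-5))/305 = -30*1/305 = -6/61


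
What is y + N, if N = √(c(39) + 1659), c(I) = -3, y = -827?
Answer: -827 + 6*√46 ≈ -786.31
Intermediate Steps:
N = 6*√46 (N = √(-3 + 1659) = √1656 = 6*√46 ≈ 40.694)
y + N = -827 + 6*√46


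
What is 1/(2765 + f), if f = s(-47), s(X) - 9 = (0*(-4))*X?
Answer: 1/2774 ≈ 0.00036049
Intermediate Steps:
s(X) = 9 (s(X) = 9 + (0*(-4))*X = 9 + 0*X = 9 + 0 = 9)
f = 9
1/(2765 + f) = 1/(2765 + 9) = 1/2774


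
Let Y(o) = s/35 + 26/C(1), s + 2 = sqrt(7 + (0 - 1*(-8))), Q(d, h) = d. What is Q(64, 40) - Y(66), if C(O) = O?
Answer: 1332/35 - sqrt(15)/35 ≈ 37.946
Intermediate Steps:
s = -2 + sqrt(15) (s = -2 + sqrt(7 + (0 - 1*(-8))) = -2 + sqrt(7 + (0 + 8)) = -2 + sqrt(7 + 8) = -2 + sqrt(15) ≈ 1.8730)
Y(o) = 908/35 + sqrt(15)/35 (Y(o) = (-2 + sqrt(15))/35 + 26/1 = (-2 + sqrt(15))*(1/35) + 26*1 = (-2/35 + sqrt(15)/35) + 26 = 908/35 + sqrt(15)/35)
Q(64, 40) - Y(66) = 64 - (908/35 + sqrt(15)/35) = 64 + (-908/35 - sqrt(15)/35) = 1332/35 - sqrt(15)/35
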